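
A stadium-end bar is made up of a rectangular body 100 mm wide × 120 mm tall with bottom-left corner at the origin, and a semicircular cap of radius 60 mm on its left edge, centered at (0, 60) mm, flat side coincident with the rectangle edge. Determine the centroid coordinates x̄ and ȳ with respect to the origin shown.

x̄ = 25.83 mm, ȳ = 60.00 mm

rectangular body: A = 100 × 120 = 12000.00, centroid at (50.00, 60.00).
semicircular end: A = ½π·60² = 5654.87, centroid at (-25.46, 60.00).
ΣA = 17654.87 mm²
ΣAx̄ = (12000.00)(50.00) + (5654.87)(-25.46) = 456000.00 mm³
ΣAȳ = (12000.00)(60.00) + (5654.87)(60.00) = 1059292.01 mm³
x̄ = 456000.00 / 17654.87 = 25.83 mm
ȳ = 1059292.01 / 17654.87 = 60.00 mm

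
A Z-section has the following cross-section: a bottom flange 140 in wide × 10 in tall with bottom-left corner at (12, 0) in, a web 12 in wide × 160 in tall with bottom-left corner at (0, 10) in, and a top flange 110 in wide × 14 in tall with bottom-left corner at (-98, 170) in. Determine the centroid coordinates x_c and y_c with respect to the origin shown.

x_c = 12.37 in, y_c = 93.08 in

bottom flange: A = 140 × 10 = 1400.00, centroid at (82.00, 5.00).
web: A = 12 × 160 = 1920.00, centroid at (6.00, 90.00).
top flange: A = 110 × 14 = 1540.00, centroid at (-43.00, 177.00).
ΣA = 4860.00 in², ΣAx_c = 60100.00 in³, ΣAy_c = 452380.00 in³.
x_c = 60100.00/4860.00 = 12.37 in; y_c = 452380.00/4860.00 = 93.08 in.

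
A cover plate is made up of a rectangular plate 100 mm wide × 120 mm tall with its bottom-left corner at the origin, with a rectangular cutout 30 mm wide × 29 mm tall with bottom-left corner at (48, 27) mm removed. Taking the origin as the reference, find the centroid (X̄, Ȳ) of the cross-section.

plate: A = 100 × 120 = 12000.00, centroid at (50.00, 60.00).
hole: A = −(30 × 29) = -870.00, centroid at (63.00, 41.50).
ΣA = 11130.00 mm²
ΣAX̄ = (12000.00)(50.00) + (-870.00)(63.00) = 545190.00 mm³
ΣAȲ = (12000.00)(60.00) + (-870.00)(41.50) = 683895.00 mm³
X̄ = 545190.00 / 11130.00 = 48.98 mm
Ȳ = 683895.00 / 11130.00 = 61.45 mm

X̄ = 48.98 mm, Ȳ = 61.45 mm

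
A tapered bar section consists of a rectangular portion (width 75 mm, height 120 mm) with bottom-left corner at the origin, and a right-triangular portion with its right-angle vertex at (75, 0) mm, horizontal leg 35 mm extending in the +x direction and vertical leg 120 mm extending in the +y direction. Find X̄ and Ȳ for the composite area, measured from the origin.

Part | A | x̄ᵢ | ȳᵢ | A·x̄ᵢ | A·ȳᵢ
rectangular portion | 9000.00 | 37.50 | 60.00 | 337500.00 | 540000.00
triangular portion | 2100.00 | 86.67 | 40.00 | 182000.00 | 84000.00
Σ | 11100.00 |  |  | 519500.00 | 624000.00
X̄ = 519500.00 / 11100.00 = 46.80 mm
Ȳ = 624000.00 / 11100.00 = 56.22 mm

X̄ = 46.80 mm, Ȳ = 56.22 mm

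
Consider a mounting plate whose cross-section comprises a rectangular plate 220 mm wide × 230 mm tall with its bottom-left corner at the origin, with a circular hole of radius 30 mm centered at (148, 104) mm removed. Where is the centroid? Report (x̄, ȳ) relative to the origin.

plate: A = 220 × 230 = 50600.00, centroid at (110.00, 115.00).
hole: A = −π·30² = -2827.43, centroid at (148.00, 104.00).
ΣA = 47772.57 mm²
ΣAx̄ = (50600.00)(110.00) + (-2827.43)(148.00) = 5147539.86 mm³
ΣAȳ = (50600.00)(115.00) + (-2827.43)(104.00) = 5524946.93 mm³
x̄ = 5147539.86 / 47772.57 = 107.75 mm
ȳ = 5524946.93 / 47772.57 = 115.65 mm

x̄ = 107.75 mm, ȳ = 115.65 mm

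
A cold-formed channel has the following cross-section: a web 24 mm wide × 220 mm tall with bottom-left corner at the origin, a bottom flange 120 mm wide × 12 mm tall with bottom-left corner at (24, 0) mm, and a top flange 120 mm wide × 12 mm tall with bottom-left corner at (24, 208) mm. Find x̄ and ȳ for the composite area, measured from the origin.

web: A = 24 × 220 = 5280.00, centroid at (12.00, 110.00).
bottom flange: A = 120 × 12 = 1440.00, centroid at (84.00, 6.00).
top flange: A = 120 × 12 = 1440.00, centroid at (84.00, 214.00).
ΣA = 8160.00 mm²
ΣAx̄ = (5280.00)(12.00) + (1440.00)(84.00) + (1440.00)(84.00) = 305280.00 mm³
ΣAȳ = (5280.00)(110.00) + (1440.00)(6.00) + (1440.00)(214.00) = 897600.00 mm³
x̄ = 305280.00 / 8160.00 = 37.41 mm
ȳ = 897600.00 / 8160.00 = 110.00 mm

x̄ = 37.41 mm, ȳ = 110.00 mm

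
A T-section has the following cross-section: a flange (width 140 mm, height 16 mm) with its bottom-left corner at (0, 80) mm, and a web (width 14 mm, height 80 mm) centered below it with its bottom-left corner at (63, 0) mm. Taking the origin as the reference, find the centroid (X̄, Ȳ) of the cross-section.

X̄ = 70.00 mm, Ȳ = 72.00 mm

web: A = 14 × 80 = 1120.00, centroid at (70.00, 40.00).
flange: A = 140 × 16 = 2240.00, centroid at (70.00, 88.00).
ΣA = 3360.00 mm², ΣAX̄ = 235200.00 mm³, ΣAȲ = 241920.00 mm³.
X̄ = 235200.00/3360.00 = 70.00 mm; Ȳ = 241920.00/3360.00 = 72.00 mm.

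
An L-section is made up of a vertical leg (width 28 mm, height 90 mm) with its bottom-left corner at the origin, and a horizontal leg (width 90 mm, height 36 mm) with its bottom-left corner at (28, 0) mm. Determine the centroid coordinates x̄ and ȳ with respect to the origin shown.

x̄ = 47.19 mm, ȳ = 29.81 mm

Part | A | x̄ᵢ | ȳᵢ | A·x̄ᵢ | A·ȳᵢ
vertical leg | 2520.00 | 14.00 | 45.00 | 35280.00 | 113400.00
horizontal leg | 3240.00 | 73.00 | 18.00 | 236520.00 | 58320.00
Σ | 5760.00 |  |  | 271800.00 | 171720.00
x̄ = 271800.00 / 5760.00 = 47.19 mm
ȳ = 171720.00 / 5760.00 = 29.81 mm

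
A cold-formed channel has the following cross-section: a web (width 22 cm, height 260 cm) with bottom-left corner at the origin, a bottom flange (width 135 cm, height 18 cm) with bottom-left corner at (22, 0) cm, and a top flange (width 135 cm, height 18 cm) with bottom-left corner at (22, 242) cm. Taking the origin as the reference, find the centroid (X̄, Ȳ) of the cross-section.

X̄ = 47.06 cm, Ȳ = 130.00 cm

Part | A | x̄ᵢ | ȳᵢ | A·x̄ᵢ | A·ȳᵢ
web | 5720.00 | 11.00 | 130.00 | 62920.00 | 743600.00
bottom flange | 2430.00 | 89.50 | 9.00 | 217485.00 | 21870.00
top flange | 2430.00 | 89.50 | 251.00 | 217485.00 | 609930.00
Σ | 10580.00 |  |  | 497890.00 | 1375400.00
X̄ = 497890.00 / 10580.00 = 47.06 cm
Ȳ = 1375400.00 / 10580.00 = 130.00 cm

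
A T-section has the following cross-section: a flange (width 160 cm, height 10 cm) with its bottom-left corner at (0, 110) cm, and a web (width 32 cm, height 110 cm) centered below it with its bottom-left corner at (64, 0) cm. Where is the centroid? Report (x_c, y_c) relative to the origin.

x_c = 80.00 cm, y_c = 73.75 cm

Part | A | x̄ᵢ | ȳᵢ | A·x̄ᵢ | A·ȳᵢ
web | 3520.00 | 80.00 | 55.00 | 281600.00 | 193600.00
flange | 1600.00 | 80.00 | 115.00 | 128000.00 | 184000.00
Σ | 5120.00 |  |  | 409600.00 | 377600.00
x_c = 409600.00 / 5120.00 = 80.00 cm
y_c = 377600.00 / 5120.00 = 73.75 cm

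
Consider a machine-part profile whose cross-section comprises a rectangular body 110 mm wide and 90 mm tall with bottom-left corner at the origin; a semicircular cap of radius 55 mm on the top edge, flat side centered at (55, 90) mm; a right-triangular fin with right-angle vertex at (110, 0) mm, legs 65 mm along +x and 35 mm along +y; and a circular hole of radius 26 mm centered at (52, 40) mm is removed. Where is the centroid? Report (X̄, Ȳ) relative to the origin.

X̄ = 61.85 mm, Ȳ = 66.77 mm

Part | A | x̄ᵢ | ȳᵢ | A·x̄ᵢ | A·ȳᵢ
rectangular body | 9900.00 | 55.00 | 45.00 | 544500.00 | 445500.00
semicircular top | 4751.66 | 55.00 | 113.34 | 261341.24 | 538565.97
triangular fin | 1137.50 | 131.67 | 11.67 | 149770.83 | 13270.83
hole | -2123.72 | 52.00 | 40.00 | -110433.26 | -84948.67
Σ | 13665.44 |  |  | 845178.81 | 912388.13
X̄ = 845178.81 / 13665.44 = 61.85 mm
Ȳ = 912388.13 / 13665.44 = 66.77 mm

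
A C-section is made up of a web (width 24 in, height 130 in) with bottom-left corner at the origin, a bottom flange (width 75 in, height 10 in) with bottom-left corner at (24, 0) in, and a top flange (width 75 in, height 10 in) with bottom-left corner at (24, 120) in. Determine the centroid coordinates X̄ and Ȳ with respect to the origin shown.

X̄ = 28.07 in, Ȳ = 65.00 in

web: A = 24 × 130 = 3120.00, centroid at (12.00, 65.00).
bottom flange: A = 75 × 10 = 750.00, centroid at (61.50, 5.00).
top flange: A = 75 × 10 = 750.00, centroid at (61.50, 125.00).
ΣA = 4620.00 in², ΣAX̄ = 129690.00 in³, ΣAȲ = 300300.00 in³.
X̄ = 129690.00/4620.00 = 28.07 in; Ȳ = 300300.00/4620.00 = 65.00 in.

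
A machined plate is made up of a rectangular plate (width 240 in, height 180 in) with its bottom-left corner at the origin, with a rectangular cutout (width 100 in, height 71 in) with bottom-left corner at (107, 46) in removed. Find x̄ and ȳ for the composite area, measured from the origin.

plate: A = 240 × 180 = 43200.00, centroid at (120.00, 90.00).
hole: A = −(100 × 71) = -7100.00, centroid at (157.00, 81.50).
ΣA = 36100.00 in²
ΣAx̄ = (43200.00)(120.00) + (-7100.00)(157.00) = 4069300.00 in³
ΣAȳ = (43200.00)(90.00) + (-7100.00)(81.50) = 3309350.00 in³
x̄ = 4069300.00 / 36100.00 = 112.72 in
ȳ = 3309350.00 / 36100.00 = 91.67 in

x̄ = 112.72 in, ȳ = 91.67 in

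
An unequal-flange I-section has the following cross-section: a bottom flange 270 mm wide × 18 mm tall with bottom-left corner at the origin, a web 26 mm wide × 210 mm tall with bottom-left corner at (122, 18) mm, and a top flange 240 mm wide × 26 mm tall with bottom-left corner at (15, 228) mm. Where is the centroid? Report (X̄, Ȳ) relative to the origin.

X̄ = 135.00 mm, Ȳ = 134.01 mm

bottom flange: A = 270 × 18 = 4860.00, centroid at (135.00, 9.00).
web: A = 26 × 210 = 5460.00, centroid at (135.00, 123.00).
top flange: A = 240 × 26 = 6240.00, centroid at (135.00, 241.00).
ΣA = 16560.00 mm²
ΣAX̄ = (4860.00)(135.00) + (5460.00)(135.00) + (6240.00)(135.00) = 2235600.00 mm³
ΣAȲ = (4860.00)(9.00) + (5460.00)(123.00) + (6240.00)(241.00) = 2219160.00 mm³
X̄ = 2235600.00 / 16560.00 = 135.00 mm
Ȳ = 2219160.00 / 16560.00 = 134.01 mm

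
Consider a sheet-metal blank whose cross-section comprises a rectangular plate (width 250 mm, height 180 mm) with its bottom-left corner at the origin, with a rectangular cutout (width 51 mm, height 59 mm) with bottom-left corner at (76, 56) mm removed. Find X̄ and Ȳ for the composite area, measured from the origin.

Part | A | x̄ᵢ | ȳᵢ | A·x̄ᵢ | A·ȳᵢ
plate | 45000.00 | 125.00 | 90.00 | 5625000.00 | 4050000.00
hole | -3009.00 | 101.50 | 85.50 | -305413.50 | -257269.50
Σ | 41991.00 |  |  | 5319586.50 | 3792730.50
X̄ = 5319586.50 / 41991.00 = 126.68 mm
Ȳ = 3792730.50 / 41991.00 = 90.32 mm

X̄ = 126.68 mm, Ȳ = 90.32 mm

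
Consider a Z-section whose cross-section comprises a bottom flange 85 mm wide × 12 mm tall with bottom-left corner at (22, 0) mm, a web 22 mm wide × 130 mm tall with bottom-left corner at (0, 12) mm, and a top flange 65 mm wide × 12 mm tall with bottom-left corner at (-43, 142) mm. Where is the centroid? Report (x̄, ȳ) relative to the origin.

x̄ = 19.11 mm, ȳ = 73.34 mm

bottom flange: A = 85 × 12 = 1020.00, centroid at (64.50, 6.00).
web: A = 22 × 130 = 2860.00, centroid at (11.00, 77.00).
top flange: A = 65 × 12 = 780.00, centroid at (-10.50, 148.00).
ΣA = 4660.00 mm²
ΣAx̄ = (1020.00)(64.50) + (2860.00)(11.00) + (780.00)(-10.50) = 89060.00 mm³
ΣAȳ = (1020.00)(6.00) + (2860.00)(77.00) + (780.00)(148.00) = 341780.00 mm³
x̄ = 89060.00 / 4660.00 = 19.11 mm
ȳ = 341780.00 / 4660.00 = 73.34 mm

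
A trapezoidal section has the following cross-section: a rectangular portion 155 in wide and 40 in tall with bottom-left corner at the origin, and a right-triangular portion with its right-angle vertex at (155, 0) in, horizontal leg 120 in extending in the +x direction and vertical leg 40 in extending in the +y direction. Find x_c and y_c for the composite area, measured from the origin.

rectangular portion: A = 155 × 40 = 6200.00, centroid at (77.50, 20.00).
triangular portion: A = ½·120·40 = 2400.00, centroid at (195.00, 13.33).
ΣA = 8600.00 in²
ΣAx_c = (6200.00)(77.50) + (2400.00)(195.00) = 948500.00 in³
ΣAy_c = (6200.00)(20.00) + (2400.00)(13.33) = 156000.00 in³
x_c = 948500.00 / 8600.00 = 110.29 in
y_c = 156000.00 / 8600.00 = 18.14 in

x_c = 110.29 in, y_c = 18.14 in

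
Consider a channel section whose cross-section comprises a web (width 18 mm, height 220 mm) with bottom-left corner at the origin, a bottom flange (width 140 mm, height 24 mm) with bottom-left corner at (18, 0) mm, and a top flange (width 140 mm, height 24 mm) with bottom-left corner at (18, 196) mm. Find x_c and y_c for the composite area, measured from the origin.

x_c = 58.71 mm, y_c = 110.00 mm

web: A = 18 × 220 = 3960.00, centroid at (9.00, 110.00).
bottom flange: A = 140 × 24 = 3360.00, centroid at (88.00, 12.00).
top flange: A = 140 × 24 = 3360.00, centroid at (88.00, 208.00).
ΣA = 10680.00 mm²
ΣAx_c = (3960.00)(9.00) + (3360.00)(88.00) + (3360.00)(88.00) = 627000.00 mm³
ΣAy_c = (3960.00)(110.00) + (3360.00)(12.00) + (3360.00)(208.00) = 1174800.00 mm³
x_c = 627000.00 / 10680.00 = 58.71 mm
y_c = 1174800.00 / 10680.00 = 110.00 mm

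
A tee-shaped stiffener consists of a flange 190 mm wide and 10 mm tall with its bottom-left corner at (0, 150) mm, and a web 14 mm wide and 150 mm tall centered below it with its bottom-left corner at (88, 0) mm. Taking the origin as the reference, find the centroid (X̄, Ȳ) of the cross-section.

X̄ = 95.00 mm, Ȳ = 113.00 mm

web: A = 14 × 150 = 2100.00, centroid at (95.00, 75.00).
flange: A = 190 × 10 = 1900.00, centroid at (95.00, 155.00).
ΣA = 4000.00 mm², ΣAX̄ = 380000.00 mm³, ΣAȲ = 452000.00 mm³.
X̄ = 380000.00/4000.00 = 95.00 mm; Ȳ = 452000.00/4000.00 = 113.00 mm.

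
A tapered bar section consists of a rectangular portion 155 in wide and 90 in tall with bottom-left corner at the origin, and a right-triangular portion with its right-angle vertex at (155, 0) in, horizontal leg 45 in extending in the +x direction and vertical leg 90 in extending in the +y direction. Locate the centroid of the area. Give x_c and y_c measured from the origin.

Part | A | x̄ᵢ | ȳᵢ | A·x̄ᵢ | A·ȳᵢ
rectangular portion | 13950.00 | 77.50 | 45.00 | 1081125.00 | 627750.00
triangular portion | 2025.00 | 170.00 | 30.00 | 344250.00 | 60750.00
Σ | 15975.00 |  |  | 1425375.00 | 688500.00
x_c = 1425375.00 / 15975.00 = 89.23 in
y_c = 688500.00 / 15975.00 = 43.10 in

x_c = 89.23 in, y_c = 43.10 in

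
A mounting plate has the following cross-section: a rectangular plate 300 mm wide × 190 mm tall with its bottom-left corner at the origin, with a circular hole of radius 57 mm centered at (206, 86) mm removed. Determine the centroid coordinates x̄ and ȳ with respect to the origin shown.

Part | A | x̄ᵢ | ȳᵢ | A·x̄ᵢ | A·ȳᵢ
plate | 57000.00 | 150.00 | 95.00 | 8550000.00 | 5415000.00
hole | -10207.03 | 206.00 | 86.00 | -2102649.11 | -877804.97
Σ | 46792.97 |  |  | 6447350.89 | 4537195.03
x̄ = 6447350.89 / 46792.97 = 137.78 mm
ȳ = 4537195.03 / 46792.97 = 96.96 mm

x̄ = 137.78 mm, ȳ = 96.96 mm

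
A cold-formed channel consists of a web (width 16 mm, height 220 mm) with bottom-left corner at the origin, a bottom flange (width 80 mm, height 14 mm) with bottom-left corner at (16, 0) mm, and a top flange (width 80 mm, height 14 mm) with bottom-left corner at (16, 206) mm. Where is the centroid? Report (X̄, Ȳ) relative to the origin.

Part | A | x̄ᵢ | ȳᵢ | A·x̄ᵢ | A·ȳᵢ
web | 3520.00 | 8.00 | 110.00 | 28160.00 | 387200.00
bottom flange | 1120.00 | 56.00 | 7.00 | 62720.00 | 7840.00
top flange | 1120.00 | 56.00 | 213.00 | 62720.00 | 238560.00
Σ | 5760.00 |  |  | 153600.00 | 633600.00
X̄ = 153600.00 / 5760.00 = 26.67 mm
Ȳ = 633600.00 / 5760.00 = 110.00 mm

X̄ = 26.67 mm, Ȳ = 110.00 mm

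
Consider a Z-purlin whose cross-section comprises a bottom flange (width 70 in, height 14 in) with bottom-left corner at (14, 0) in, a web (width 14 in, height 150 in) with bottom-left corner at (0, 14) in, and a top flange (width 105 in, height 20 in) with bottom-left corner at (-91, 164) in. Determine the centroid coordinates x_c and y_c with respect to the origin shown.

bottom flange: A = 70 × 14 = 980.00, centroid at (49.00, 7.00).
web: A = 14 × 150 = 2100.00, centroid at (7.00, 89.00).
top flange: A = 105 × 20 = 2100.00, centroid at (-38.50, 174.00).
ΣA = 5180.00 in², ΣAx_c = -18130.00 in³, ΣAy_c = 559160.00 in³.
x_c = -18130.00/5180.00 = -3.50 in; y_c = 559160.00/5180.00 = 107.95 in.

x_c = -3.50 in, y_c = 107.95 in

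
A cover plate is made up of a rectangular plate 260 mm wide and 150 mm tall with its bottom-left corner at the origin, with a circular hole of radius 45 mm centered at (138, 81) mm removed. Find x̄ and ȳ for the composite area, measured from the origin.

plate: A = 260 × 150 = 39000.00, centroid at (130.00, 75.00).
hole: A = −π·45² = -6361.73, centroid at (138.00, 81.00).
ΣA = 32638.27 mm²
ΣAx̄ = (39000.00)(130.00) + (-6361.73)(138.00) = 4192081.93 mm³
ΣAȳ = (39000.00)(75.00) + (-6361.73)(81.00) = 2409700.26 mm³
x̄ = 4192081.93 / 32638.27 = 128.44 mm
ȳ = 2409700.26 / 32638.27 = 73.83 mm

x̄ = 128.44 mm, ȳ = 73.83 mm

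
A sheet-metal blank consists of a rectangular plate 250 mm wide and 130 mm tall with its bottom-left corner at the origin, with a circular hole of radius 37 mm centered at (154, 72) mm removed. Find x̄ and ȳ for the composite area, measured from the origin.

x̄ = 120.58 mm, ȳ = 63.93 mm

plate: A = 250 × 130 = 32500.00, centroid at (125.00, 65.00).
hole: A = −π·37² = -4300.84, centroid at (154.00, 72.00).
ΣA = 28199.16 mm², ΣAx̄ = 3400170.59 mm³, ΣAȳ = 1802839.50 mm³.
x̄ = 3400170.59/28199.16 = 120.58 mm; ȳ = 1802839.50/28199.16 = 63.93 mm.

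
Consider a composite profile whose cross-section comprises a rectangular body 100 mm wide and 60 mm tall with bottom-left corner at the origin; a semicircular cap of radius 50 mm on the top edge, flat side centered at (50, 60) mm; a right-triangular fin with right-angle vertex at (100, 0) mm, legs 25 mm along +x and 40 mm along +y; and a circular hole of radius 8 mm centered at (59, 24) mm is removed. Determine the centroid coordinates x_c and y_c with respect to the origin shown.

x_c = 52.68 mm, y_c = 48.97 mm

rectangular body: A = 100 × 60 = 6000.00, centroid at (50.00, 30.00).
semicircular top: A = ½π·50² = 3926.99, centroid at (50.00, 81.22).
triangular fin: A = ½·25·40 = 500.00, centroid at (108.33, 13.33).
hole: A = −π·8² = -201.06, centroid at (59.00, 24.00).
ΣA = 10225.93 mm²
ΣAx_c = (6000.00)(50.00) + (3926.99)(50.00) + (500.00)(108.33) + (-201.06)(59.00) = 538653.55 mm³
ΣAy_c = (6000.00)(30.00) + (3926.99)(81.22) + (500.00)(13.33) + (-201.06)(24.00) = 500793.96 mm³
x_c = 538653.55 / 10225.93 = 52.68 mm
y_c = 500793.96 / 10225.93 = 48.97 mm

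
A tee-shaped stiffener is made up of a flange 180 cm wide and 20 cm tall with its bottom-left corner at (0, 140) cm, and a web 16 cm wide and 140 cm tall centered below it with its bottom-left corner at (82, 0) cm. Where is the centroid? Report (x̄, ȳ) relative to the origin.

web: A = 16 × 140 = 2240.00, centroid at (90.00, 70.00).
flange: A = 180 × 20 = 3600.00, centroid at (90.00, 150.00).
ΣA = 5840.00 cm²
ΣAx̄ = (2240.00)(90.00) + (3600.00)(90.00) = 525600.00 cm³
ΣAȳ = (2240.00)(70.00) + (3600.00)(150.00) = 696800.00 cm³
x̄ = 525600.00 / 5840.00 = 90.00 cm
ȳ = 696800.00 / 5840.00 = 119.32 cm

x̄ = 90.00 cm, ȳ = 119.32 cm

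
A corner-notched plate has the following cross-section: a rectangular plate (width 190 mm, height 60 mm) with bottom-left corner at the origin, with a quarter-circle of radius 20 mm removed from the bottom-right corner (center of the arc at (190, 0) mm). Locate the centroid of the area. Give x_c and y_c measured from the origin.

Part | A | x̄ᵢ | ȳᵢ | A·x̄ᵢ | A·ȳᵢ
plate | 11400.00 | 95.00 | 30.00 | 1083000.00 | 342000.00
removed quarter-circle | -314.16 | 181.51 | 8.49 | -57023.59 | -2666.67
Σ | 11085.84 |  |  | 1025976.41 | 339333.33
x_c = 1025976.41 / 11085.84 = 92.55 mm
y_c = 339333.33 / 11085.84 = 30.61 mm

x_c = 92.55 mm, y_c = 30.61 mm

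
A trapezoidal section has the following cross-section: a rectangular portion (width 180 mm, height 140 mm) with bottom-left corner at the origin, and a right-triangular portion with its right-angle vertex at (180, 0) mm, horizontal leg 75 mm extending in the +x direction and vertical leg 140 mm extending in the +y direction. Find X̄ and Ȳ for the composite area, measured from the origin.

rectangular portion: A = 180 × 140 = 25200.00, centroid at (90.00, 70.00).
triangular portion: A = ½·75·140 = 5250.00, centroid at (205.00, 46.67).
ΣA = 30450.00 mm², ΣAX̄ = 3344250.00 mm³, ΣAȲ = 2009000.00 mm³.
X̄ = 3344250.00/30450.00 = 109.83 mm; Ȳ = 2009000.00/30450.00 = 65.98 mm.

X̄ = 109.83 mm, Ȳ = 65.98 mm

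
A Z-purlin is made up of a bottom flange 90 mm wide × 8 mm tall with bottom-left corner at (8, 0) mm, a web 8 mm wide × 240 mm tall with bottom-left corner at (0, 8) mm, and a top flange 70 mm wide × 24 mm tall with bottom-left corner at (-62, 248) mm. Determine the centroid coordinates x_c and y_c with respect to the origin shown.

bottom flange: A = 90 × 8 = 720.00, centroid at (53.00, 4.00).
web: A = 8 × 240 = 1920.00, centroid at (4.00, 128.00).
top flange: A = 70 × 24 = 1680.00, centroid at (-27.00, 260.00).
ΣA = 4320.00 mm², ΣAx_c = 480.00 mm³, ΣAy_c = 685440.00 mm³.
x_c = 480.00/4320.00 = 0.11 mm; y_c = 685440.00/4320.00 = 158.67 mm.

x_c = 0.11 mm, y_c = 158.67 mm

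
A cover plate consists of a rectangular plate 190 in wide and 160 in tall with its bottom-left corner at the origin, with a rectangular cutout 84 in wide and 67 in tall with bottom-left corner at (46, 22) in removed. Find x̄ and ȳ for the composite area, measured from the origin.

plate: A = 190 × 160 = 30400.00, centroid at (95.00, 80.00).
hole: A = −(84 × 67) = -5628.00, centroid at (88.00, 55.50).
ΣA = 24772.00 in², ΣAx̄ = 2392736.00 in³, ΣAȳ = 2119646.00 in³.
x̄ = 2392736.00/24772.00 = 96.59 in; ȳ = 2119646.00/24772.00 = 85.57 in.

x̄ = 96.59 in, ȳ = 85.57 in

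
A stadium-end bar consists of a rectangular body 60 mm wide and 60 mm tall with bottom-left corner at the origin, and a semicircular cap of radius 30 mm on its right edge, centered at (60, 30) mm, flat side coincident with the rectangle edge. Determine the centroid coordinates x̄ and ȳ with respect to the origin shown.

x̄ = 42.05 mm, ȳ = 30.00 mm

rectangular body: A = 60 × 60 = 3600.00, centroid at (30.00, 30.00).
semicircular end: A = ½π·30² = 1413.72, centroid at (72.73, 30.00).
ΣA = 5013.72 mm², ΣAx̄ = 210823.00 mm³, ΣAȳ = 150411.50 mm³.
x̄ = 210823.00/5013.72 = 42.05 mm; ȳ = 150411.50/5013.72 = 30.00 mm.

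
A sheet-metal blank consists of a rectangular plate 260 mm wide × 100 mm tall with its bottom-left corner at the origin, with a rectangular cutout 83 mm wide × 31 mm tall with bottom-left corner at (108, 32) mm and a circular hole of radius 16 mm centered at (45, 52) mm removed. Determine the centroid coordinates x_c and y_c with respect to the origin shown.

plate: A = 260 × 100 = 26000.00, centroid at (130.00, 50.00).
hole 1: A = −(83 × 31) = -2573.00, centroid at (149.50, 47.50).
hole 2: A = −π·16² = -804.25, centroid at (45.00, 52.00).
ΣA = 22622.75 mm²
ΣAx_c = (26000.00)(130.00) + (-2573.00)(149.50) + (-804.25)(45.00) = 2959145.35 mm³
ΣAy_c = (26000.00)(50.00) + (-2573.00)(47.50) + (-804.25)(52.00) = 1135961.62 mm³
x_c = 2959145.35 / 22622.75 = 130.80 mm
y_c = 1135961.62 / 22622.75 = 50.21 mm

x_c = 130.80 mm, y_c = 50.21 mm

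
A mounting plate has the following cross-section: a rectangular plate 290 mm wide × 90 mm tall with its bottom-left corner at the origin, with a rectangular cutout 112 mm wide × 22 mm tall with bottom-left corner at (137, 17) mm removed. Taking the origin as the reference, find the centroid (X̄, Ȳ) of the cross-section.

plate: A = 290 × 90 = 26100.00, centroid at (145.00, 45.00).
hole: A = −(112 × 22) = -2464.00, centroid at (193.00, 28.00).
ΣA = 23636.00 mm²
ΣAX̄ = (26100.00)(145.00) + (-2464.00)(193.00) = 3308948.00 mm³
ΣAȲ = (26100.00)(45.00) + (-2464.00)(28.00) = 1105508.00 mm³
X̄ = 3308948.00 / 23636.00 = 140.00 mm
Ȳ = 1105508.00 / 23636.00 = 46.77 mm

X̄ = 140.00 mm, Ȳ = 46.77 mm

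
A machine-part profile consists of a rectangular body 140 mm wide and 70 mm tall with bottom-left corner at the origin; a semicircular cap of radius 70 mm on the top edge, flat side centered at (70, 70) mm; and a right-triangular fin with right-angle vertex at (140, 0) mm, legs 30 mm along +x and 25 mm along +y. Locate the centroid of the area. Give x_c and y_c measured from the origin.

x_c = 71.68 mm, y_c = 62.31 mm

Part | A | x̄ᵢ | ȳᵢ | A·x̄ᵢ | A·ȳᵢ
rectangular body | 9800.00 | 70.00 | 35.00 | 686000.00 | 343000.00
semicircular top | 7696.90 | 70.00 | 99.71 | 538783.14 | 767449.81
triangular fin | 375.00 | 150.00 | 8.33 | 56250.00 | 3125.00
Σ | 17871.90 |  |  | 1281033.14 | 1113574.81
x_c = 1281033.14 / 17871.90 = 71.68 mm
y_c = 1113574.81 / 17871.90 = 62.31 mm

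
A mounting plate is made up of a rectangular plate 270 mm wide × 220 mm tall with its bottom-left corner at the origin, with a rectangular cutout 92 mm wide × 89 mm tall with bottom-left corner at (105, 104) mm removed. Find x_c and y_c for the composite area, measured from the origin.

plate: A = 270 × 220 = 59400.00, centroid at (135.00, 110.00).
hole: A = −(92 × 89) = -8188.00, centroid at (151.00, 148.50).
ΣA = 51212.00 mm²
ΣAx_c = (59400.00)(135.00) + (-8188.00)(151.00) = 6782612.00 mm³
ΣAy_c = (59400.00)(110.00) + (-8188.00)(148.50) = 5318082.00 mm³
x_c = 6782612.00 / 51212.00 = 132.44 mm
y_c = 5318082.00 / 51212.00 = 103.84 mm

x_c = 132.44 mm, y_c = 103.84 mm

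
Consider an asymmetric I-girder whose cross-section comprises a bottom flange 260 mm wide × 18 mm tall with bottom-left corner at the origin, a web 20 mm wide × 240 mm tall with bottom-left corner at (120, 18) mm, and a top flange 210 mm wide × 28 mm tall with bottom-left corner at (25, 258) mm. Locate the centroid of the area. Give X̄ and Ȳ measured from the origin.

X̄ = 130.00 mm, Ȳ = 149.99 mm

bottom flange: A = 260 × 18 = 4680.00, centroid at (130.00, 9.00).
web: A = 20 × 240 = 4800.00, centroid at (130.00, 138.00).
top flange: A = 210 × 28 = 5880.00, centroid at (130.00, 272.00).
ΣA = 15360.00 mm², ΣAX̄ = 1996800.00 mm³, ΣAȲ = 2303880.00 mm³.
X̄ = 1996800.00/15360.00 = 130.00 mm; Ȳ = 2303880.00/15360.00 = 149.99 mm.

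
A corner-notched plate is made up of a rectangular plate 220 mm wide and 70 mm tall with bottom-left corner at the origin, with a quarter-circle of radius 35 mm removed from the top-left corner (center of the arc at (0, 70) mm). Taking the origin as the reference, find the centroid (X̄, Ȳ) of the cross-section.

Part | A | x̄ᵢ | ȳᵢ | A·x̄ᵢ | A·ȳᵢ
plate | 15400.00 | 110.00 | 35.00 | 1694000.00 | 539000.00
removed quarter-circle | -962.11 | 14.85 | 55.15 | -14291.67 | -53056.23
Σ | 14437.89 |  |  | 1679708.33 | 485943.77
X̄ = 1679708.33 / 14437.89 = 116.34 mm
Ȳ = 485943.77 / 14437.89 = 33.66 mm

X̄ = 116.34 mm, Ȳ = 33.66 mm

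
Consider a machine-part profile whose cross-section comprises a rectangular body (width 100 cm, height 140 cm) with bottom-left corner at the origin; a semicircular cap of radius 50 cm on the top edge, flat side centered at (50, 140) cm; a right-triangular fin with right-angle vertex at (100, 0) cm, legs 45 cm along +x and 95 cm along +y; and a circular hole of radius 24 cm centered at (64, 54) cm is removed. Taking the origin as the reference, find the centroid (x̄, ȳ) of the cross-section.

rectangular body: A = 100 × 140 = 14000.00, centroid at (50.00, 70.00).
semicircular top: A = ½π·50² = 3926.99, centroid at (50.00, 161.22).
triangular fin: A = ½·45·95 = 2137.50, centroid at (115.00, 31.67).
hole: A = −π·24² = -1809.56, centroid at (64.00, 54.00).
ΣA = 18254.93 cm²
ΣAx̄ = (14000.00)(50.00) + (3926.99)(50.00) + (2137.50)(115.00) + (-1809.56)(64.00) = 1026350.37 cm³
ΣAȳ = (14000.00)(70.00) + (3926.99)(161.22) + (2137.50)(31.67) + (-1809.56)(54.00) = 1583083.45 cm³
x̄ = 1026350.37 / 18254.93 = 56.22 cm
ȳ = 1583083.45 / 18254.93 = 86.72 cm

x̄ = 56.22 cm, ȳ = 86.72 cm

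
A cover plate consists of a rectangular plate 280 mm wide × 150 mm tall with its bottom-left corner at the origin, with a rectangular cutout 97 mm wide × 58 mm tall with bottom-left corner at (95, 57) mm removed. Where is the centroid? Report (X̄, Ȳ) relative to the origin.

X̄ = 139.46 mm, Ȳ = 73.30 mm

plate: A = 280 × 150 = 42000.00, centroid at (140.00, 75.00).
hole: A = −(97 × 58) = -5626.00, centroid at (143.50, 86.00).
ΣA = 36374.00 mm², ΣAX̄ = 5072669.00 mm³, ΣAȲ = 2666164.00 mm³.
X̄ = 5072669.00/36374.00 = 139.46 mm; Ȳ = 2666164.00/36374.00 = 73.30 mm.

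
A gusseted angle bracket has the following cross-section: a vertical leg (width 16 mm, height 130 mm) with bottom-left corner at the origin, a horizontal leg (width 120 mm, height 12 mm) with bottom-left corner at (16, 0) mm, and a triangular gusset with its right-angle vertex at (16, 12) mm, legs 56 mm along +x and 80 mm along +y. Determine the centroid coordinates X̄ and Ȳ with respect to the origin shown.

Part | A | x̄ᵢ | ȳᵢ | A·x̄ᵢ | A·ȳᵢ
vertical leg | 2080.00 | 8.00 | 65.00 | 16640.00 | 135200.00
horizontal leg | 1440.00 | 76.00 | 6.00 | 109440.00 | 8640.00
gusset | 2240.00 | 34.67 | 38.67 | 77653.33 | 86613.33
Σ | 5760.00 |  |  | 203733.33 | 230453.33
X̄ = 203733.33 / 5760.00 = 35.37 mm
Ȳ = 230453.33 / 5760.00 = 40.01 mm

X̄ = 35.37 mm, Ȳ = 40.01 mm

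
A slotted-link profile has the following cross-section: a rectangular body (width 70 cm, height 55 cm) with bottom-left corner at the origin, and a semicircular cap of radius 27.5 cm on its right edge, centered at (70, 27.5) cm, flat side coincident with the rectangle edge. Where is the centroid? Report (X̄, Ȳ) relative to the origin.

rectangular body: A = 70 × 55 = 3850.00, centroid at (35.00, 27.50).
semicircular end: A = ½π·27.5² = 1187.91, centroid at (81.67, 27.50).
ΣA = 5037.91 cm²
ΣAX̄ = (3850.00)(35.00) + (1187.91)(81.67) = 231768.61 cm³
ΣAȲ = (3850.00)(27.50) + (1187.91)(27.50) = 138542.65 cm³
X̄ = 231768.61 / 5037.91 = 46.00 cm
Ȳ = 138542.65 / 5037.91 = 27.50 cm

X̄ = 46.00 cm, Ȳ = 27.50 cm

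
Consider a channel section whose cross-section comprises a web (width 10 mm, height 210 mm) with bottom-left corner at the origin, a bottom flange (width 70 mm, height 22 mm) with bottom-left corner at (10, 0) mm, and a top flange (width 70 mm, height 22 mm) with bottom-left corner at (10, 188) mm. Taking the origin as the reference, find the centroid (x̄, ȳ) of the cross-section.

x̄ = 28.78 mm, ȳ = 105.00 mm

web: A = 10 × 210 = 2100.00, centroid at (5.00, 105.00).
bottom flange: A = 70 × 22 = 1540.00, centroid at (45.00, 11.00).
top flange: A = 70 × 22 = 1540.00, centroid at (45.00, 199.00).
ΣA = 5180.00 mm², ΣAx̄ = 149100.00 mm³, ΣAȳ = 543900.00 mm³.
x̄ = 149100.00/5180.00 = 28.78 mm; ȳ = 543900.00/5180.00 = 105.00 mm.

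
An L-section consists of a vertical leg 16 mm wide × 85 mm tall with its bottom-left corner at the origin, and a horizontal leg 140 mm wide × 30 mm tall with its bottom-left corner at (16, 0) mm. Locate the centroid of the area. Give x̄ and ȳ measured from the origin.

x̄ = 66.92 mm, ȳ = 21.73 mm

vertical leg: A = 16 × 85 = 1360.00, centroid at (8.00, 42.50).
horizontal leg: A = 140 × 30 = 4200.00, centroid at (86.00, 15.00).
ΣA = 5560.00 mm²
ΣAx̄ = (1360.00)(8.00) + (4200.00)(86.00) = 372080.00 mm³
ΣAȳ = (1360.00)(42.50) + (4200.00)(15.00) = 120800.00 mm³
x̄ = 372080.00 / 5560.00 = 66.92 mm
ȳ = 120800.00 / 5560.00 = 21.73 mm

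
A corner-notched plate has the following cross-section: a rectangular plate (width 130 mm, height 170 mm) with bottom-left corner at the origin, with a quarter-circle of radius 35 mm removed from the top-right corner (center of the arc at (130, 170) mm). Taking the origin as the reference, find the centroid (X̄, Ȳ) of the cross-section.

plate: A = 130 × 170 = 22100.00, centroid at (65.00, 85.00).
removed quarter-circle: A = −¼π·35² = -962.11, centroid at (115.15, 155.15).
ΣA = 21137.89 mm²
ΣAX̄ = (22100.00)(65.00) + (-962.11)(115.15) = 1325717.01 mm³
ΣAȲ = (22100.00)(85.00) + (-962.11)(155.15) = 1729232.50 mm³
X̄ = 1325717.01 / 21137.89 = 62.72 mm
Ȳ = 1729232.50 / 21137.89 = 81.81 mm

X̄ = 62.72 mm, Ȳ = 81.81 mm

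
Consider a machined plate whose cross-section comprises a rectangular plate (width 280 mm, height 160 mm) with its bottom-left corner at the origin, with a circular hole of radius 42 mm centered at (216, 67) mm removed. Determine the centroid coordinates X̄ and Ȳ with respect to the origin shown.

plate: A = 280 × 160 = 44800.00, centroid at (140.00, 80.00).
hole: A = −π·42² = -5541.77, centroid at (216.00, 67.00).
ΣA = 39258.23 mm², ΣAX̄ = 5074977.80 mm³, ΣAȲ = 3212701.45 mm³.
X̄ = 5074977.80/39258.23 = 129.27 mm; Ȳ = 3212701.45/39258.23 = 81.84 mm.

X̄ = 129.27 mm, Ȳ = 81.84 mm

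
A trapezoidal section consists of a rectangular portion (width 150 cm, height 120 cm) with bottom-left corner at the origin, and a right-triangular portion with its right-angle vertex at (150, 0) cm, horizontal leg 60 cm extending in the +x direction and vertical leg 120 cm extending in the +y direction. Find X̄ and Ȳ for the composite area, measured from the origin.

X̄ = 90.83 cm, Ȳ = 56.67 cm

Part | A | x̄ᵢ | ȳᵢ | A·x̄ᵢ | A·ȳᵢ
rectangular portion | 18000.00 | 75.00 | 60.00 | 1350000.00 | 1080000.00
triangular portion | 3600.00 | 170.00 | 40.00 | 612000.00 | 144000.00
Σ | 21600.00 |  |  | 1962000.00 | 1224000.00
X̄ = 1962000.00 / 21600.00 = 90.83 cm
Ȳ = 1224000.00 / 21600.00 = 56.67 cm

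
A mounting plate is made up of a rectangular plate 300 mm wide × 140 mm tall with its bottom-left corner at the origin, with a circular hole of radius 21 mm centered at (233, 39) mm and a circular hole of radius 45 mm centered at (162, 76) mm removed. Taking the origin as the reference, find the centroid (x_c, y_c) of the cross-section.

plate: A = 300 × 140 = 42000.00, centroid at (150.00, 70.00).
hole 1: A = −π·21² = -1385.44, centroid at (233.00, 39.00).
hole 2: A = −π·45² = -6361.73, centroid at (162.00, 76.00).
ΣA = 34252.83 mm²
ΣAx_c = (42000.00)(150.00) + (-1385.44)(233.00) + (-6361.73)(162.00) = 4946592.46 mm³
ΣAy_c = (42000.00)(70.00) + (-1385.44)(39.00) + (-6361.73)(76.00) = 2402476.64 mm³
x_c = 4946592.46 / 34252.83 = 144.41 mm
y_c = 2402476.64 / 34252.83 = 70.14 mm

x_c = 144.41 mm, y_c = 70.14 mm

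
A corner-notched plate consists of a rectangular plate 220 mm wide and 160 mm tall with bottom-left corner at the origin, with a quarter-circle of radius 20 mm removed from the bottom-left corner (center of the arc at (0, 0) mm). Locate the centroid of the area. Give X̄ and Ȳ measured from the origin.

plate: A = 220 × 160 = 35200.00, centroid at (110.00, 80.00).
removed quarter-circle: A = −¼π·20² = -314.16, centroid at (8.49, 8.49).
ΣA = 34885.84 mm², ΣAX̄ = 3869333.33 mm³, ΣAȲ = 2813333.33 mm³.
X̄ = 3869333.33/34885.84 = 110.91 mm; Ȳ = 2813333.33/34885.84 = 80.64 mm.

X̄ = 110.91 mm, Ȳ = 80.64 mm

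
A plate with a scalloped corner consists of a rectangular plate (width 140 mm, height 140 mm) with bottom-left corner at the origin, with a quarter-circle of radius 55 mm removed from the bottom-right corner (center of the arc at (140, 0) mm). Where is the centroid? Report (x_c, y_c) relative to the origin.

plate: A = 140 × 140 = 19600.00, centroid at (70.00, 70.00).
removed quarter-circle: A = −¼π·55² = -2375.83, centroid at (116.66, 23.34).
ΣA = 17224.17 mm², ΣAx_c = 1094842.21 mm³, ΣAy_c = 1316541.67 mm³.
x_c = 1094842.21/17224.17 = 63.56 mm; y_c = 1316541.67/17224.17 = 76.44 mm.

x_c = 63.56 mm, y_c = 76.44 mm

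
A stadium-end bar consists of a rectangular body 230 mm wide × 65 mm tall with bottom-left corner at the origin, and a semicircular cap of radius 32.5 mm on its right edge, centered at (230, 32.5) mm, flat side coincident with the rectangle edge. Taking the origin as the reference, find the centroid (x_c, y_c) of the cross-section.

x_c = 127.87 mm, y_c = 32.50 mm

rectangular body: A = 230 × 65 = 14950.00, centroid at (115.00, 32.50).
semicircular end: A = ½π·32.5² = 1659.15, centroid at (243.79, 32.50).
ΣA = 16609.15 mm²
ΣAx_c = (14950.00)(115.00) + (1659.15)(243.79) = 2123740.75 mm³
ΣAy_c = (14950.00)(32.50) + (1659.15)(32.50) = 539797.49 mm³
x_c = 2123740.75 / 16609.15 = 127.87 mm
y_c = 539797.49 / 16609.15 = 32.50 mm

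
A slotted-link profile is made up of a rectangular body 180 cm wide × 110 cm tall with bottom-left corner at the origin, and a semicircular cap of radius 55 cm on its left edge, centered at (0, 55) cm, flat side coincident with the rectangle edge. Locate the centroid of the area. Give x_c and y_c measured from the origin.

rectangular body: A = 180 × 110 = 19800.00, centroid at (90.00, 55.00).
semicircular end: A = ½π·55² = 4751.66, centroid at (-23.34, 55.00).
ΣA = 24551.66 cm², ΣAx_c = 1671083.33 cm³, ΣAy_c = 1350341.24 cm³.
x_c = 1671083.33/24551.66 = 68.06 cm; y_c = 1350341.24/24551.66 = 55.00 cm.

x_c = 68.06 cm, y_c = 55.00 cm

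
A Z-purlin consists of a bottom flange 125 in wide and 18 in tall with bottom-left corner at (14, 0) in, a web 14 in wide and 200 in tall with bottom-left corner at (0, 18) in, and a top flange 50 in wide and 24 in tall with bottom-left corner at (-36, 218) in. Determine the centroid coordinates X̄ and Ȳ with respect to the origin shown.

X̄ = 28.56 in, Ȳ = 100.26 in

bottom flange: A = 125 × 18 = 2250.00, centroid at (76.50, 9.00).
web: A = 14 × 200 = 2800.00, centroid at (7.00, 118.00).
top flange: A = 50 × 24 = 1200.00, centroid at (-11.00, 230.00).
ΣA = 6250.00 in², ΣAX̄ = 178525.00 in³, ΣAȲ = 626650.00 in³.
X̄ = 178525.00/6250.00 = 28.56 in; Ȳ = 626650.00/6250.00 = 100.26 in.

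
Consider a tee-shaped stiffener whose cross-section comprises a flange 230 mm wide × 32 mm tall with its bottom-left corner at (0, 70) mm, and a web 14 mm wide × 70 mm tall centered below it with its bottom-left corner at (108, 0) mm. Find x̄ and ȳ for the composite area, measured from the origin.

web: A = 14 × 70 = 980.00, centroid at (115.00, 35.00).
flange: A = 230 × 32 = 7360.00, centroid at (115.00, 86.00).
ΣA = 8340.00 mm², ΣAx̄ = 959100.00 mm³, ΣAȳ = 667260.00 mm³.
x̄ = 959100.00/8340.00 = 115.00 mm; ȳ = 667260.00/8340.00 = 80.01 mm.

x̄ = 115.00 mm, ȳ = 80.01 mm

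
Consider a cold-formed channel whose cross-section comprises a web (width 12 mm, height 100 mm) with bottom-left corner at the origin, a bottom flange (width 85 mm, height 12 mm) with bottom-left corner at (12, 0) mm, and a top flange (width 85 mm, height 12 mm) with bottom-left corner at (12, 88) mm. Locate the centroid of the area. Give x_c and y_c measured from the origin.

x_c = 36.54 mm, y_c = 50.00 mm

web: A = 12 × 100 = 1200.00, centroid at (6.00, 50.00).
bottom flange: A = 85 × 12 = 1020.00, centroid at (54.50, 6.00).
top flange: A = 85 × 12 = 1020.00, centroid at (54.50, 94.00).
ΣA = 3240.00 mm², ΣAx_c = 118380.00 mm³, ΣAy_c = 162000.00 mm³.
x_c = 118380.00/3240.00 = 36.54 mm; y_c = 162000.00/3240.00 = 50.00 mm.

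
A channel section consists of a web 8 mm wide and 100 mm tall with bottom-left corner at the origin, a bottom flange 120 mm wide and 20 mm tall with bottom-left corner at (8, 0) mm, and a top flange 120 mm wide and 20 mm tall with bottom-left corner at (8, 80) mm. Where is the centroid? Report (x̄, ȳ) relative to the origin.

web: A = 8 × 100 = 800.00, centroid at (4.00, 50.00).
bottom flange: A = 120 × 20 = 2400.00, centroid at (68.00, 10.00).
top flange: A = 120 × 20 = 2400.00, centroid at (68.00, 90.00).
ΣA = 5600.00 mm², ΣAx̄ = 329600.00 mm³, ΣAȳ = 280000.00 mm³.
x̄ = 329600.00/5600.00 = 58.86 mm; ȳ = 280000.00/5600.00 = 50.00 mm.

x̄ = 58.86 mm, ȳ = 50.00 mm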